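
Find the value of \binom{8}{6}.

28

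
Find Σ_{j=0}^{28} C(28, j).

268435456

Setting x = 1 in (1+x)^28 gives Σ C(28,j) = 2^28 = 268435456.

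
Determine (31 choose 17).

265182525

C(31,17) = C(31,14) by symmetry.
C(31,14) = (31·30·29·28·27·26·25·24·23·22·21·20·19·18) / 14! = 23118159385601280000 / 87178291200 = 265182525.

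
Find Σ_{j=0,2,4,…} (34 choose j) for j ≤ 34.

Half of (1+1)^34 + (1−1)^34 gives the even-index sum: 2^33 = 8589934592.

8589934592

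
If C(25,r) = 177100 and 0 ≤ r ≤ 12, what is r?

C(25,r) increases on 0 ≤ r ≤ 12. C(25,5) = 53130 and C(25,6) = 177100, so r = 6.

6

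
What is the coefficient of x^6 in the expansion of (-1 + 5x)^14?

46921875

The general term is C(14,j)·(-1)^j·(5x)^(14-j); the x^6 term has j = 8.
C(14,8) = 3003.
Coefficient = C(14,8) · 5^6 = 3003 · 15625 = 46921875.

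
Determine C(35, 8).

C(35,8) = (35·34·33·32·31·30·29·28) / 8! = 948964262400 / 40320 = 23535820.

23535820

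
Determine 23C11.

1352078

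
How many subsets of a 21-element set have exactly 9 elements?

293930

Choose the 9 positions: C(21,9) = 293930.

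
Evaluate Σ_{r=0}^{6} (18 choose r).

31180

1 + 18 + 153 + 816 + 3060 + 8568 + 18564 = 31180.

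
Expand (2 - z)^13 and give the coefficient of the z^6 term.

The general term is C(13,j)·(2)^j·(-z)^(13-j); the z^6 term has j = 7.
C(13,7) = 1716.
Coefficient = C(13,7) · 2^7 = 1716 · 128 = 219648.

219648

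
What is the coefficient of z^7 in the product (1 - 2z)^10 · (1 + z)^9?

Coefficient of z^7 = Σ_{j} C(10,j)·(-2)^j·C(9,7-j)·1^(7-j) for j from 0 to 7.
= 36 + (-1680) + 22680 + (-120960) + 282240 + (-290304) + 120960 + (-15360) = -2388.

-2388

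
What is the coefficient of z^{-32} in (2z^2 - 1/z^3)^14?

364

General term: C(14,j)·(2z^2)^j·(-1/z^3)^(14-j), with z-exponent 2j − 3(14−j) = 5j − 42.
Set 5j − 42 = -32: j = 2.
C(14,2) = 91; 2^2 = 4; (-1)^12 = 1.
Coefficient = 91 · 4 · 1 = 364.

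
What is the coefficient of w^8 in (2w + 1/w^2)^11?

General term: C(11,j)·(2w)^j·(1/w^2)^(11-j), with w-exponent 1j − 2(11−j) = 3j − 22.
Set 3j − 22 = 8: j = 10.
C(11,10) = 11; 2^10 = 1024; 1^1 = 1.
Coefficient = 11 · 1024 · 1 = 11264.

11264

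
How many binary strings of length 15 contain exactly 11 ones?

Choose the 11 positions: C(15,11) = 1365.

1365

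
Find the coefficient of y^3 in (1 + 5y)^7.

The general term is C(7,j)·(1)^j·(5y)^(7-j); the y^3 term has j = 4.
C(7,4) = 35.
Coefficient = C(7,4) · 5^3 = 35 · 125 = 4375.

4375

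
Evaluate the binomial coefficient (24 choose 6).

134596

C(24,6) = (24·23·22·21·20·19) / 6! = 96909120 / 720 = 134596.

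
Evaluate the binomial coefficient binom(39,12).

3910797436

C(39,12) = (39·38·37·36·35·34·33·32·31·30·29·28) / 12! = 1873278229119897600 / 479001600 = 3910797436.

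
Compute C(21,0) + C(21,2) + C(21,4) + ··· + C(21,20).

Half of (1+1)^21 + (1−1)^21 gives the even-index sum: 2^20 = 1048576.

1048576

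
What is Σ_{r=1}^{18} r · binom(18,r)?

2359296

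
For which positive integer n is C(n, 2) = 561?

34

n(n−1)/2 = 561 ⇒ n(n−1) = 1122. Since 34·33 = 1122, n = 34.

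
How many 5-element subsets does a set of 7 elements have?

21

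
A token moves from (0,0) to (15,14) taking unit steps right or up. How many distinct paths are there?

Each path is a sequence of 29 steps with 15 rights: C(29,15) = 77558760.

77558760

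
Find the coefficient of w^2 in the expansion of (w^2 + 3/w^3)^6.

135

General term: C(6,j)·(w^2)^j·(3/w^3)^(6-j), with w-exponent 2j − 3(6−j) = 5j − 18.
Set 5j − 18 = 2: j = 4.
C(6,4) = 15; 1^4 = 1; 3^2 = 9.
Coefficient = 15 · 1 · 9 = 135.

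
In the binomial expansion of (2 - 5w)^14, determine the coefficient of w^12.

88867187500

The general term is C(14,j)·(2)^j·(-5w)^(14-j); the w^12 term has j = 2.
C(14,2) = 91.
Coefficient = C(14,2) · 2^2 · (-5)^12 = 91 · 4 · 244140625 = 88867187500.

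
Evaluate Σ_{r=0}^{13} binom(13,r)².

Σ C(13,r)² is the coefficient of x^13 in (1+x)^13(1+x)^13 = (1+x)^26, i.e. C(26,13) = 10400600.

10400600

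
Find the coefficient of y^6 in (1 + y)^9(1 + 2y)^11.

494160

Coefficient of y^6 = Σ_{j} C(9,j)·1^j·C(11,6-j)·2^(6-j) for j from 0 to 6.
= 29568 + 133056 + 190080 + 110880 + 27720 + 2772 + 84 = 494160.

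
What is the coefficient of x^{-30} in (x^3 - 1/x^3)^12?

General term: C(12,j)·(x^3)^j·(-1/x^3)^(12-j), with x-exponent 3j − 3(12−j) = 6j − 36.
Set 6j − 36 = -30: j = 1.
C(12,1) = 12; 1^1 = 1; (-1)^11 = -1.
Coefficient = 12 · 1 · (-1) = -12.

-12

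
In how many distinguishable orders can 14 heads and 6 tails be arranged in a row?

Choose positions for the heads: C(20,14) = 38760.

38760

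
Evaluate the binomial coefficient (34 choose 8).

18156204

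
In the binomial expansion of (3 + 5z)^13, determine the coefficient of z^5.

26387521875

The general term is C(13,j)·(3)^j·(5z)^(13-j); the z^5 term has j = 8.
C(13,8) = 1287.
Coefficient = C(13,8) · 3^8 · 5^5 = 1287 · 6561 · 3125 = 26387521875.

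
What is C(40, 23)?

88732378800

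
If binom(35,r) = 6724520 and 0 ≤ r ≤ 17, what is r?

C(35,r) increases on 0 ≤ r ≤ 17. C(35,6) = 1623160 and C(35,7) = 6724520, so r = 7.

7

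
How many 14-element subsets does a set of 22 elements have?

319770

C(22,14) = C(22,8) by symmetry.
C(22,8) = (22·21·20·19·18·17·16·15) / 8! = 12893126400 / 40320 = 319770.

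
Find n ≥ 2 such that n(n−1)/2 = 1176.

n(n−1)/2 = 1176 ⇒ n(n−1) = 2352. Since 49·48 = 2352, n = 49.

49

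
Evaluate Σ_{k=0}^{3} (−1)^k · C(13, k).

The partial alternating sum Σ_{k=0}^{3} (−1)^k C(13,k) = (−1)^3 C(12,3) = -220.

-220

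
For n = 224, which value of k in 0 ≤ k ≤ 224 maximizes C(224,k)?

112

C(224,k) is maximized at k = 224/2 = 112.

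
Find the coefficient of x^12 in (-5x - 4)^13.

-12695312500

The general term is C(13,j)·(-5x)^j·(-4)^(13-j); the x^12 term has j = 12.
C(13,12) = 13.
Coefficient = C(13,12) · (-5)^12 · (-4)^1 = 13 · 244140625 · (-4) = -12695312500.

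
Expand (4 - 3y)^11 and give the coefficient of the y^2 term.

129761280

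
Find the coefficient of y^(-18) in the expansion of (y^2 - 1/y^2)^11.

11

General term: C(11,j)·(y^2)^j·(-1/y^2)^(11-j), with y-exponent 2j − 2(11−j) = 4j − 22.
Set 4j − 22 = -18: j = 1.
C(11,1) = 11; 1^1 = 1; (-1)^10 = 1.
Coefficient = 11 · 1 · 1 = 11.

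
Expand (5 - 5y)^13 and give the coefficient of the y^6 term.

The general term is C(13,j)·(5)^j·(-5y)^(13-j); the y^6 term has j = 7.
C(13,7) = 1716.
Coefficient = C(13,7) · 5^7 · (-5)^6 = 1716 · 78125 · 15625 = 2094726562500.

2094726562500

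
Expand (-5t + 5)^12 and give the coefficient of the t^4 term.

The general term is C(12,j)·(-5t)^j·(5)^(12-j); the t^4 term has j = 4.
C(12,4) = 495.
Coefficient = C(12,4) · (-5)^4 · 5^8 = 495 · 625 · 390625 = 120849609375.

120849609375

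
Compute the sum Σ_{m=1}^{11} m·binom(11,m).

11264

Since m·C(11,m) = 11·C(10,m−1), the sum is 11·2^10 = 11·1024 = 11264.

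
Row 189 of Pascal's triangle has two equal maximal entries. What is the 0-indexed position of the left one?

94

For odd n = 189, C(189,j) peaks at j = (n−1)/2 and (n+1)/2; the lesser is 94.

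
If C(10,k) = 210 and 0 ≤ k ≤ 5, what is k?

4

C(10,k) increases on 0 ≤ k ≤ 5. C(10,3) = 120 and C(10,4) = 210, so k = 4.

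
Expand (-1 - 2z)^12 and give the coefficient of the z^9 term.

112640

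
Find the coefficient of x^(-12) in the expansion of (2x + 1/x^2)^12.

7920

General term: C(12,j)·(2x)^j·(1/x^2)^(12-j), with x-exponent 1j − 2(12−j) = 3j − 24.
Set 3j − 24 = -12: j = 4.
C(12,4) = 495; 2^4 = 16; 1^8 = 1.
Coefficient = 495 · 16 · 1 = 7920.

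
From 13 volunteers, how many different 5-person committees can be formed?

1287

This is C(13,5) = 1287.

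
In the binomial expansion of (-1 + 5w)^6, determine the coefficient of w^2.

375

The general term is C(6,j)·(-1)^j·(5w)^(6-j); the w^2 term has j = 4.
C(6,4) = 15.
Coefficient = C(6,4) · 5^2 = 15 · 25 = 375.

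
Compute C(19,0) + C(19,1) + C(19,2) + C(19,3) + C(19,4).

1 + 19 + 171 + 969 + 3876 = 5036.

5036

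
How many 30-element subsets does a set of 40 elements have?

847660528

C(40,30) = C(40,10) by symmetry.
C(40,10) = (40·39·38·37·36·35·34·33·32·31) / 10! = 3075990524006400 / 3628800 = 847660528.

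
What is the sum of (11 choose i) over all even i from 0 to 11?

1024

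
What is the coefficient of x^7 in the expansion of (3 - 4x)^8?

-393216

The general term is C(8,j)·(3)^j·(-4x)^(8-j); the x^7 term has j = 1.
C(8,1) = 8.
Coefficient = C(8,1) · 3^1 · (-4)^7 = 8 · 3 · (-16384) = -393216.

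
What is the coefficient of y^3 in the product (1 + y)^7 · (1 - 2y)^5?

25

Coefficient of y^3 = Σ_{j} C(7,j)·1^j·C(5,3-j)·(-2)^(3-j) for j from 0 to 3.
= (-80) + 280 + (-210) + 35 = 25.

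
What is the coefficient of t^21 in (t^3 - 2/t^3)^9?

General term: C(9,j)·(t^3)^j·(-2/t^3)^(9-j), with t-exponent 3j − 3(9−j) = 6j − 27.
Set 6j − 27 = 21: j = 8.
C(9,8) = 9; 1^8 = 1; (-2)^1 = -2.
Coefficient = 9 · 1 · (-2) = -18.

-18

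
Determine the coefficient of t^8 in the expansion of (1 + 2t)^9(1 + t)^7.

374274

Coefficient of t^8 = Σ_{j} C(9,j)·2^j·C(7,8-j)·1^(8-j) for j from 1 to 8.
= 18 + 1008 + 14112 + 70560 + 141120 + 112896 + 32256 + 2304 = 374274.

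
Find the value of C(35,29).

1623160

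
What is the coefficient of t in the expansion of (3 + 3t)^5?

1215

The general term is C(5,j)·(3)^j·(3t)^(5-j); the t^1 term has j = 4.
C(5,4) = 5.
Coefficient = C(5,4) · 3^4 · 3^1 = 5 · 81 · 3 = 1215.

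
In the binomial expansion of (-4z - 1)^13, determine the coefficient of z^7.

-28114944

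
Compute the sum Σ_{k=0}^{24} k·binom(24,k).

Differentiating (1+x)^24 and setting x=1: Σ k·C(24,k) = 24·2^23 = 201326592.

201326592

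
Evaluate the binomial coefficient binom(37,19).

C(37,19) = C(37,18) by symmetry.
C(37,18) = (37·36·35·34·33·32·31·30·29·28·27·26·25·24·23·22·21·20) / 18! = 113146793787569865523200000 / 6402373705728000 = 17672631900.

17672631900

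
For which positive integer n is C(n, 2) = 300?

n(n−1)/2 = 300 ⇒ n(n−1) = 600. Since 25·24 = 600, n = 25.

25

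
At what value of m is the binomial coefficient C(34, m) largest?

C(34,m) is maximized at m = 34/2 = 17.

17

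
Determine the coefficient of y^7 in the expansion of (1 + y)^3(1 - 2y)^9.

Coefficient of y^7 = Σ_{j} C(3,j)·1^j·C(9,7-j)·(-2)^(7-j) for j from 0 to 3.
= (-4608) + 16128 + (-12096) + 2016 = 1440.

1440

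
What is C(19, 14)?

11628

C(19,14) = C(19,5) by symmetry.
C(19,5) = (19·18·17·16·15) / 5! = 1395360 / 120 = 11628.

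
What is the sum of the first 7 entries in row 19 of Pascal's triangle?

1 + 19 + 171 + 969 + 3876 + 11628 + 27132 = 43796.

43796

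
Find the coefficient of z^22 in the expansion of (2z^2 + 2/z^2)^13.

106496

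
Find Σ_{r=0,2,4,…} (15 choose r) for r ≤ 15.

16384

Even-r terms of row 15 sum to 2^14 = 16384.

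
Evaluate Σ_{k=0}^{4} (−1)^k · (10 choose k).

The partial alternating sum Σ_{k=0}^{4} (−1)^k C(10,k) = (−1)^4 C(9,4) = 126.

126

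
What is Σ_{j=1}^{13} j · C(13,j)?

53248

Since j·C(13,j) = 13·C(12,j−1), the sum is 13·2^12 = 13·4096 = 53248.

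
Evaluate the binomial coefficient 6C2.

15

C(6,2) = (6·5) / 2! = 30 / 2 = 15.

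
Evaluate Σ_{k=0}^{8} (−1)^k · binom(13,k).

495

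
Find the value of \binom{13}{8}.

1287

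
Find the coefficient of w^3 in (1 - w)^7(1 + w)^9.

-14

Coefficient of w^3 = Σ_{j} C(7,j)·(-1)^j·C(9,3-j)·1^(3-j) for j from 0 to 3.
= 84 + (-252) + 189 + (-35) = -14.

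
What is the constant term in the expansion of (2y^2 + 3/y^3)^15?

General term: C(15,j)·(2y^2)^j·(3/y^3)^(15-j), with y-exponent 2j − 3(15−j) = 5j − 45.
Set 5j − 45 = 0: j = 9.
C(15,9) = 5005; 2^9 = 512; 3^6 = 729.
Coefficient = 5005 · 512 · 729 = 1868106240.

1868106240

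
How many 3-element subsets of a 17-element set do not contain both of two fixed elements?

665

All 3-subsets: C(17,3) = 680. Those containing both fixed elements: C(15,1) = 15.
680 − 15 = 665.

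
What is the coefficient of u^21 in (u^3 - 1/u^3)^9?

-9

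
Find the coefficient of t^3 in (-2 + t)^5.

40

The general term is C(5,j)·(-2)^j·(t)^(5-j); the t^3 term has j = 2.
C(5,2) = 10.
Coefficient = C(5,2) · (-2)^2 = 10 · 4 = 40.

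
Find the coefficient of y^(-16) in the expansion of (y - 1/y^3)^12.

General term: C(12,j)·(y)^j·(-1/y^3)^(12-j), with y-exponent 1j − 3(12−j) = 4j − 36.
Set 4j − 36 = -16: j = 5.
C(12,5) = 792; 1^5 = 1; (-1)^7 = -1.
Coefficient = 792 · 1 · (-1) = -792.

-792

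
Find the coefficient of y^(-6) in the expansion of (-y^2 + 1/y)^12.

General term: C(12,j)·(-y^2)^j·(1/y)^(12-j), with y-exponent 2j − 1(12−j) = 3j − 12.
Set 3j − 12 = -6: j = 2.
C(12,2) = 66; (-1)^2 = 1; 1^10 = 1.
Coefficient = 66 · 1 · 1 = 66.

66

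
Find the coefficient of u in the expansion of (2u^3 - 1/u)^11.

1320

General term: C(11,j)·(2u^3)^j·(-1/u)^(11-j), with u-exponent 3j − 1(11−j) = 4j − 11.
Set 4j − 11 = 1: j = 3.
C(11,3) = 165; 2^3 = 8; (-1)^8 = 1.
Coefficient = 165 · 8 · 1 = 1320.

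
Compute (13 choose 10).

286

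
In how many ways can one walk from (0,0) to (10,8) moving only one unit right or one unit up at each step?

Each path is a sequence of 18 steps with 10 rights: C(18,10) = 43758.

43758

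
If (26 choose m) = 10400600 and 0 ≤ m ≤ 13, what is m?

13

C(26,m) increases on 0 ≤ m ≤ 13. C(26,12) = 9657700 and C(26,13) = 10400600, so m = 13.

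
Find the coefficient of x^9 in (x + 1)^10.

10

The general term is C(10,j)·(x)^j·(1)^(10-j); the x^9 term has j = 9.
C(10,9) = 10.
Coefficient = C(10,9) = 10.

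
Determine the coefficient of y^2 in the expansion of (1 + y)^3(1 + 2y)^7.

129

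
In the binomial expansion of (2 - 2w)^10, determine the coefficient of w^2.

46080

The general term is C(10,j)·(2)^j·(-2w)^(10-j); the w^2 term has j = 8.
C(10,8) = 45.
Coefficient = C(10,8) · 2^8 · (-2)^2 = 45 · 256 · 4 = 46080.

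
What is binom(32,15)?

C(32,15) = (32·31·30·29·28·27·26·25·24·23·22·21·20·19·18) / 15! = 739781100339240960000 / 1307674368000 = 565722720.

565722720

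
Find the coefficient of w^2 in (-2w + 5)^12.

The general term is C(12,j)·(-2w)^j·(5)^(12-j); the w^2 term has j = 2.
C(12,2) = 66.
Coefficient = C(12,2) · (-2)^2 · 5^10 = 66 · 4 · 9765625 = 2578125000.

2578125000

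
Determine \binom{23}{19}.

8855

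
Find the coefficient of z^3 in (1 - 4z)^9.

-5376

The general term is C(9,j)·(1)^j·(-4z)^(9-j); the z^3 term has j = 6.
C(9,6) = 84.
Coefficient = C(9,6) · (-4)^3 = 84 · (-64) = -5376.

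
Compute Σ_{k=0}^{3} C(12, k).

1 + 12 + 66 + 220 = 299.

299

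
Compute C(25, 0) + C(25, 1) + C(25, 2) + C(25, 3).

2626

1 + 25 + 300 + 2300 = 2626.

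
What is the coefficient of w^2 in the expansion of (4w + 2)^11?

450560

The general term is C(11,j)·(4w)^j·(2)^(11-j); the w^2 term has j = 2.
C(11,2) = 55.
Coefficient = C(11,2) · 4^2 · 2^9 = 55 · 16 · 512 = 450560.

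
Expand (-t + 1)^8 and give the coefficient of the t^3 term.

-56

The general term is C(8,j)·(-t)^j·(1)^(8-j); the t^3 term has j = 3.
C(8,3) = 56.
Coefficient = C(8,3) · (-1)^3 = 56 · (-1) = -56.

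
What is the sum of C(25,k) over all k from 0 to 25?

The entries of row 25 sum to 2^25 = 33554432.

33554432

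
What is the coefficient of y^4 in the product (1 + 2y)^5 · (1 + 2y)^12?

38080

(1 + 2y)^5(1 + 2y)^12 = (1 + 2y)^17, so the coefficient of y^4 is C(17,4)·2^4 = 2380·16 = 38080.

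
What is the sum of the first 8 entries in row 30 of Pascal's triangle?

1 + 30 + 435 + 4060 + 27405 + 142506 + 593775 + 2035800 = 2804012.

2804012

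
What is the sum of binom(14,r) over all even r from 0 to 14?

8192

Half of (1+1)^14 + (1−1)^14 gives the even-index sum: 2^13 = 8192.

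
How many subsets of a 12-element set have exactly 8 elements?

495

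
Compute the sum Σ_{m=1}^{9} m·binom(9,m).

2304

Since m·C(9,m) = 9·C(8,m−1), the sum is 9·2^8 = 9·256 = 2304.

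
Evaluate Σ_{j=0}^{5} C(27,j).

101584

1 + 27 + 351 + 2925 + 17550 + 80730 = 101584.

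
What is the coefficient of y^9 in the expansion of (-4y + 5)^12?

The general term is C(12,j)·(-4y)^j·(5)^(12-j); the y^9 term has j = 9.
C(12,9) = 220.
Coefficient = C(12,9) · (-4)^9 · 5^3 = 220 · (-262144) · 125 = -7208960000.

-7208960000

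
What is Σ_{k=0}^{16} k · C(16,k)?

Since k·C(16,k) = 16·C(15,k−1), the sum is 16·2^15 = 16·32768 = 524288.

524288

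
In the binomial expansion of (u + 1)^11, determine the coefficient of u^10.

The general term is C(11,j)·(u)^j·(1)^(11-j); the u^10 term has j = 10.
C(11,10) = 11.
Coefficient = C(11,10) = 11.

11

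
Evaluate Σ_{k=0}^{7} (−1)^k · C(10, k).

The partial alternating sum Σ_{k=0}^{7} (−1)^k C(10,k) = (−1)^7 C(9,7) = -36.

-36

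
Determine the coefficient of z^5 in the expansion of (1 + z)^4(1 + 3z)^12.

390888

Coefficient of z^5 = Σ_{j} C(4,j)·1^j·C(12,5-j)·3^(5-j) for j from 0 to 4.
= 192456 + 160380 + 35640 + 2376 + 36 = 390888.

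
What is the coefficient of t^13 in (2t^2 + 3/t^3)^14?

General term: C(14,j)·(2t^2)^j·(3/t^3)^(14-j), with t-exponent 2j − 3(14−j) = 5j − 42.
Set 5j − 42 = 13: j = 11.
C(14,11) = 364; 2^11 = 2048; 3^3 = 27.
Coefficient = 364 · 2048 · 27 = 20127744.

20127744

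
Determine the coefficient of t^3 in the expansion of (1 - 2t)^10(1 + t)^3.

Coefficient of t^3 = Σ_{j} C(10,j)·(-2)^j·C(3,3-j)·1^(3-j) for j from 0 to 3.
= 1 + (-60) + 540 + (-960) = -479.

-479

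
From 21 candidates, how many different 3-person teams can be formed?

This is C(21,3) = 1330.

1330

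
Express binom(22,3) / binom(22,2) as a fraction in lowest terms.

C(n,k+1)/C(n,k) = (n−k)/(k+1) = (22−2)/(2+1) = 20/3.

20/3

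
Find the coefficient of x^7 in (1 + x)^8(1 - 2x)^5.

Coefficient of x^7 = Σ_{j} C(8,j)·1^j·C(5,7-j)·(-2)^(7-j) for j from 2 to 7.
= (-896) + 4480 + (-5600) + 2240 + (-280) + 8 = -48.

-48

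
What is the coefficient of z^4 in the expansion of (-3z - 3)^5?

-1215

The general term is C(5,j)·(-3z)^j·(-3)^(5-j); the z^4 term has j = 4.
C(5,4) = 5.
Coefficient = C(5,4) · (-3)^4 · (-3)^1 = 5 · 81 · (-3) = -1215.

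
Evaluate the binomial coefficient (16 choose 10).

8008

C(16,10) = C(16,6) by symmetry.
C(16,6) = (16·15·14·13·12·11) / 6! = 5765760 / 720 = 8008.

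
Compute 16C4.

1820

C(16,4) = (16·15·14·13) / 4! = 43680 / 24 = 1820.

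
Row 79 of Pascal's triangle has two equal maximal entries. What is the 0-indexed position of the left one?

For odd n = 79, C(79,j) peaks at j = (n−1)/2 and (n+1)/2; the smaller is 39.

39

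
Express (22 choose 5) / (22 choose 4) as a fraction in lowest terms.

C(n,k+1)/C(n,k) = (n−k)/(k+1) = (22−4)/(4+1) = 18/5.

18/5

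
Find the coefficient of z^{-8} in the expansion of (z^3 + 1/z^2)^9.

36

General term: C(9,j)·(z^3)^j·(1/z^2)^(9-j), with z-exponent 3j − 2(9−j) = 5j − 18.
Set 5j − 18 = -8: j = 2.
C(9,2) = 36; 1^2 = 1; 1^7 = 1.
Coefficient = 36 · 1 · 1 = 36.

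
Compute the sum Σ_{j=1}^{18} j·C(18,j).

2359296

Since j·C(18,j) = 18·C(17,j−1), the sum is 18·2^17 = 18·131072 = 2359296.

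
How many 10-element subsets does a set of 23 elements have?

C(23,10) = (23·22·21·20·19·18·17·16·15·14) / 10! = 4151586700800 / 3628800 = 1144066.

1144066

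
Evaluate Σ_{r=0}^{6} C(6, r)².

924

By Vandermonde's identity, Σ C(6,r)² = C(12,6) = 924.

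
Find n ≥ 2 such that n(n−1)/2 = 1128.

48

n(n−1)/2 = 1128 ⇒ n(n−1) = 2256. Since 48·47 = 2256, n = 48.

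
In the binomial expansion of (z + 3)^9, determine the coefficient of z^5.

The general term is C(9,j)·(z)^j·(3)^(9-j); the z^5 term has j = 5.
C(9,5) = 126.
Coefficient = C(9,5) · 3^4 = 126 · 81 = 10206.

10206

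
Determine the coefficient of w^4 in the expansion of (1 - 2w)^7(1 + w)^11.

Coefficient of w^4 = Σ_{j} C(7,j)·(-2)^j·C(11,4-j)·1^(4-j) for j from 0 to 4.
= 330 + (-2310) + 4620 + (-3080) + 560 = 120.

120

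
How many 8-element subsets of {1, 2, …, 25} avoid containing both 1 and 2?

All 8-subsets: C(25,8) = 1081575. Those containing both fixed elements: C(23,6) = 100947.
1081575 − 100947 = 980628.

980628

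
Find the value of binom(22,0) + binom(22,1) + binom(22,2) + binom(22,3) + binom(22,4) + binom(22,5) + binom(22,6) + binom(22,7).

280600

1 + 22 + 231 + 1540 + 7315 + 26334 + 74613 + 170544 = 280600.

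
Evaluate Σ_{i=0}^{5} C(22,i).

35443

1 + 22 + 231 + 1540 + 7315 + 26334 = 35443.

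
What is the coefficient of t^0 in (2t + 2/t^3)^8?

General term: C(8,j)·(2t)^j·(2/t^3)^(8-j), with t-exponent 1j − 3(8−j) = 4j − 24.
Set 4j − 24 = 0: j = 6.
C(8,6) = 28; 2^6 = 64; 2^2 = 4.
Coefficient = 28 · 64 · 4 = 7168.

7168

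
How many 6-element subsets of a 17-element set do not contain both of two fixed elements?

11011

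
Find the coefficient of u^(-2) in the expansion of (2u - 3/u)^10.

2449440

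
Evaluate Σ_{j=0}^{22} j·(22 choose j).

46137344

Differentiating (1+x)^22 and setting x=1: Σ j·C(22,j) = 22·2^21 = 46137344.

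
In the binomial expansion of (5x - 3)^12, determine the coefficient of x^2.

97430850

The general term is C(12,j)·(5x)^j·(-3)^(12-j); the x^2 term has j = 2.
C(12,2) = 66.
Coefficient = C(12,2) · 5^2 · (-3)^10 = 66 · 25 · 59049 = 97430850.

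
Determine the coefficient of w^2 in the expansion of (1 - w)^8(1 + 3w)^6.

19

Coefficient of w^2 = Σ_{j} C(8,j)·(-1)^j·C(6,2-j)·3^(2-j) for j from 0 to 2.
= 135 + (-144) + 28 = 19.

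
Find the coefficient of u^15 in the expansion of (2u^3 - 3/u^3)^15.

General term: C(15,j)·(2u^3)^j·(-3/u^3)^(15-j), with u-exponent 3j − 3(15−j) = 6j − 45.
Set 6j − 45 = 15: j = 10.
C(15,10) = 3003; 2^10 = 1024; (-3)^5 = -243.
Coefficient = 3003 · 1024 · (-243) = -747242496.

-747242496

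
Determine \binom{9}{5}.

126

C(9,5) = C(9,4) by symmetry.
C(9,4) = (9·8·7·6) / 4! = 3024 / 24 = 126.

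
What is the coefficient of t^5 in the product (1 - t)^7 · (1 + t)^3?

Coefficient of t^5 = Σ_{j} C(7,j)·(-1)^j·C(3,5-j)·1^(5-j) for j from 2 to 5.
= 21 + (-105) + 105 + (-21) = 0.

0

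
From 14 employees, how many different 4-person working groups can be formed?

1001

This is C(14,4) = 1001.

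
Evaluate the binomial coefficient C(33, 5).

C(33,5) = (33·32·31·30·29) / 5! = 28480320 / 120 = 237336.

237336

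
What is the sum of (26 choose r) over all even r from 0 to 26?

33554432

Even-r terms of row 26 sum to 2^25 = 33554432.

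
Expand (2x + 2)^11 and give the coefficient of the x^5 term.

The general term is C(11,j)·(2x)^j·(2)^(11-j); the x^5 term has j = 5.
C(11,5) = 462.
Coefficient = C(11,5) · 2^5 · 2^6 = 462 · 32 · 64 = 946176.

946176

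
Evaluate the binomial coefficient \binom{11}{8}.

C(11,8) = C(11,3) by symmetry.
C(11,3) = (11·10·9) / 3! = 990 / 6 = 165.

165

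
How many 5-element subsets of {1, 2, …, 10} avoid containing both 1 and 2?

All 5-subsets: C(10,5) = 252. Those containing both fixed elements: C(8,3) = 56.
252 − 56 = 196.

196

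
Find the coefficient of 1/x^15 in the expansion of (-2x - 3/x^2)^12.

General term: C(12,j)·(-2x)^j·(-3/x^2)^(12-j), with x-exponent 1j − 2(12−j) = 3j − 24.
Set 3j − 24 = -15: j = 3.
C(12,3) = 220; (-2)^3 = -8; (-3)^9 = -19683.
Coefficient = 220 · (-8) · (-19683) = 34642080.

34642080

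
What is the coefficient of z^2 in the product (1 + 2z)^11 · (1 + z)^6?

367

Coefficient of z^2 = Σ_{j} C(11,j)·2^j·C(6,2-j)·1^(2-j) for j from 0 to 2.
= 15 + 132 + 220 = 367.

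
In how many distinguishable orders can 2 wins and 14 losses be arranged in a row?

Choose positions for the wins: C(16,2) = 120.

120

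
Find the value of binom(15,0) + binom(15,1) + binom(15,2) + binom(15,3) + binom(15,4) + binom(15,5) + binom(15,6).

9949

1 + 15 + 105 + 455 + 1365 + 3003 + 5005 = 9949.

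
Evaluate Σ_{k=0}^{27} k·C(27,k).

1811939328

Since k·C(27,k) = 27·C(26,k−1), the sum is 27·2^26 = 27·67108864 = 1811939328.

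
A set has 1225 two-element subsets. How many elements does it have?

n(n−1)/2 = 1225 ⇒ n(n−1) = 2450. Since 50·49 = 2450, n = 50.

50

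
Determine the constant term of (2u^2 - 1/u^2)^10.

General term: C(10,j)·(2u^2)^j·(-1/u^2)^(10-j), with u-exponent 2j − 2(10−j) = 4j − 20.
Set 4j − 20 = 0: j = 5.
C(10,5) = 252; 2^5 = 32; (-1)^5 = -1.
Coefficient = 252 · 32 · (-1) = -8064.

-8064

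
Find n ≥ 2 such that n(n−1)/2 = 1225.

50

n(n−1)/2 = 1225 ⇒ n(n−1) = 2450. Since 50·49 = 2450, n = 50.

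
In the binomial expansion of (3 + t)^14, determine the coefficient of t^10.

The general term is C(14,j)·(3)^j·(t)^(14-j); the t^10 term has j = 4.
C(14,4) = 1001.
Coefficient = C(14,4) · 3^4 = 1001 · 81 = 81081.

81081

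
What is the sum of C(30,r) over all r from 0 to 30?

1073741824

Setting x = 1 in (1+x)^30 gives Σ C(30,r) = 2^30 = 1073741824.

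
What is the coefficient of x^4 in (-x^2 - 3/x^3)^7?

-189

General term: C(7,j)·(-x^2)^j·(-3/x^3)^(7-j), with x-exponent 2j − 3(7−j) = 5j − 21.
Set 5j − 21 = 4: j = 5.
C(7,5) = 21; (-1)^5 = -1; (-3)^2 = 9.
Coefficient = 21 · (-1) · 9 = -189.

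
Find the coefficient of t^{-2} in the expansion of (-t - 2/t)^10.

13440

General term: C(10,j)·(-t)^j·(-2/t)^(10-j), with t-exponent 1j − 1(10−j) = 2j − 10.
Set 2j − 10 = -2: j = 4.
C(10,4) = 210; (-1)^4 = 1; (-2)^6 = 64.
Coefficient = 210 · 1 · 64 = 13440.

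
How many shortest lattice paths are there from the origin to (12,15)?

Each path is a sequence of 27 steps with 12 rights: C(27,12) = 17383860.

17383860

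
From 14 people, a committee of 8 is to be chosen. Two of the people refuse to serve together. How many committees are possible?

2079

All 8-subsets: C(14,8) = 3003. Those containing both fixed elements: C(12,6) = 924.
3003 − 924 = 2079.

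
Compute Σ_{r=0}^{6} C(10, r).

1 + 10 + 45 + 120 + 210 + 252 + 210 = 848.

848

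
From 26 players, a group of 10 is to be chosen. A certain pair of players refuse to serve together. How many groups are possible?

4576264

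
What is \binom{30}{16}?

145422675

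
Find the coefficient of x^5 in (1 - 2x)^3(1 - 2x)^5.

-1792

Coefficient of x^5 = Σ_{j} C(3,j)·(-2)^j·C(5,5-j)·(-2)^(5-j) for j from 0 to 3.
= (-32) + (-480) + (-960) + (-320) = -1792.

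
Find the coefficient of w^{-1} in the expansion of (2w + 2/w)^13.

14057472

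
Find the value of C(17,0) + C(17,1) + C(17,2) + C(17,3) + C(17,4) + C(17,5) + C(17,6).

1 + 17 + 136 + 680 + 2380 + 6188 + 12376 = 21778.

21778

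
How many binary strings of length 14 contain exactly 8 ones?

Choose the 8 positions: C(14,8) = 3003.

3003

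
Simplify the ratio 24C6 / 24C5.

C(n,k+1)/C(n,k) = (n−k)/(k+1) = (24−5)/(5+1) = 19/6.

19/6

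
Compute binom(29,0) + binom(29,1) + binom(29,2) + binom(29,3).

4090

1 + 29 + 406 + 3654 = 4090.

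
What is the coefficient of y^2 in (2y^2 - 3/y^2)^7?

-15120

General term: C(7,j)·(2y^2)^j·(-3/y^2)^(7-j), with y-exponent 2j − 2(7−j) = 4j − 14.
Set 4j − 14 = 2: j = 4.
C(7,4) = 35; 2^4 = 16; (-3)^3 = -27.
Coefficient = 35 · 16 · (-27) = -15120.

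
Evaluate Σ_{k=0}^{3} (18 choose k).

1 + 18 + 153 + 816 = 988.

988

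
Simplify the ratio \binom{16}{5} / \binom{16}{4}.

C(n,k+1)/C(n,k) = (n−k)/(k+1) = (16−4)/(4+1) = 12/5.

12/5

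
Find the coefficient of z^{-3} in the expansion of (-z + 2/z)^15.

2562560

General term: C(15,j)·(-z)^j·(2/z)^(15-j), with z-exponent 1j − 1(15−j) = 2j − 15.
Set 2j − 15 = -3: j = 6.
C(15,6) = 5005; (-1)^6 = 1; 2^9 = 512.
Coefficient = 5005 · 1 · 512 = 2562560.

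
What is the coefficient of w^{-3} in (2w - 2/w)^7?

-2688

General term: C(7,j)·(2w)^j·(-2/w)^(7-j), with w-exponent 1j − 1(7−j) = 2j − 7.
Set 2j − 7 = -3: j = 2.
C(7,2) = 21; 2^2 = 4; (-2)^5 = -32.
Coefficient = 21 · 4 · (-32) = -2688.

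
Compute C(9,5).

126

C(9,5) = C(9,4) by symmetry.
C(9,4) = (9·8·7·6) / 4! = 3024 / 24 = 126.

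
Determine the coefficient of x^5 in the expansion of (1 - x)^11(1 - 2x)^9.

-93330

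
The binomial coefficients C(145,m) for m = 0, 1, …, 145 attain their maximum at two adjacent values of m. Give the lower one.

72

For odd n = 145, C(145,m) peaks at m = (n−1)/2 and (n+1)/2; the lower is 72.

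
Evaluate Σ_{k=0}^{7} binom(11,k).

1 + 11 + 55 + 165 + 330 + 462 + 462 + 330 = 1816.

1816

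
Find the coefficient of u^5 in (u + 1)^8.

56

The general term is C(8,j)·(u)^j·(1)^(8-j); the u^5 term has j = 5.
C(8,5) = 56.
Coefficient = C(8,5) = 56.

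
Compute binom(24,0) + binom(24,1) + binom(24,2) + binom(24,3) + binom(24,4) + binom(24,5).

1 + 24 + 276 + 2024 + 10626 + 42504 = 55455.

55455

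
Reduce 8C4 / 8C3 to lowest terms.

5/4

C(n,k+1)/C(n,k) = (n−k)/(k+1) = (8−3)/(3+1) = 5/4.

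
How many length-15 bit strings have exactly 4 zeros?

1365

Choose the 4 positions: C(15,4) = 1365.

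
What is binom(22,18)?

7315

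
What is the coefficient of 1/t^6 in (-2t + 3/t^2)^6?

4860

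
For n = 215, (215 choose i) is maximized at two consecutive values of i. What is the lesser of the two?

For odd n = 215, C(215,i) peaks at i = (n−1)/2 and (n+1)/2; the lesser is 107.

107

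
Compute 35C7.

6724520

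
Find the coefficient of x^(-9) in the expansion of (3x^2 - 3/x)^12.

General term: C(12,j)·(3x^2)^j·(-3/x)^(12-j), with x-exponent 2j − 1(12−j) = 3j − 12.
Set 3j − 12 = -9: j = 1.
C(12,1) = 12; 3^1 = 3; (-3)^11 = -177147.
Coefficient = 12 · 3 · (-177147) = -6377292.

-6377292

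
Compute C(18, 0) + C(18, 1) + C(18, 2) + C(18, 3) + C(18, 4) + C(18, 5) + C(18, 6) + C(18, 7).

63004

1 + 18 + 153 + 816 + 3060 + 8568 + 18564 + 31824 = 63004.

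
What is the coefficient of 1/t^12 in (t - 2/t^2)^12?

126720

General term: C(12,j)·(t)^j·(-2/t^2)^(12-j), with t-exponent 1j − 2(12−j) = 3j − 24.
Set 3j − 24 = -12: j = 4.
C(12,4) = 495; 1^4 = 1; (-2)^8 = 256.
Coefficient = 495 · 1 · 256 = 126720.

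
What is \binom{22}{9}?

497420

C(22,9) = (22·21·20·19·18·17·16·15·14) / 9! = 180503769600 / 362880 = 497420.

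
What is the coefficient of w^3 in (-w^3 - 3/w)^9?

General term: C(9,j)·(-w^3)^j·(-3/w)^(9-j), with w-exponent 3j − 1(9−j) = 4j − 9.
Set 4j − 9 = 3: j = 3.
C(9,3) = 84; (-1)^3 = -1; (-3)^6 = 729.
Coefficient = 84 · (-1) · 729 = -61236.

-61236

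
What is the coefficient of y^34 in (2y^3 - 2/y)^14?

General term: C(14,j)·(2y^3)^j·(-2/y)^(14-j), with y-exponent 3j − 1(14−j) = 4j − 14.
Set 4j − 14 = 34: j = 12.
C(14,12) = 91; 2^12 = 4096; (-2)^2 = 4.
Coefficient = 91 · 4096 · 4 = 1490944.

1490944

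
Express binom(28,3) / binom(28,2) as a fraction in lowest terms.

C(n,k+1)/C(n,k) = (n−k)/(k+1) = (28−2)/(2+1) = 26/3.

26/3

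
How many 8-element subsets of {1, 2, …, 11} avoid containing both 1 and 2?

81

All 8-subsets: C(11,8) = 165. Those containing both fixed elements: C(9,6) = 84.
165 − 84 = 81.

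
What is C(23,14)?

C(23,14) = C(23,9) by symmetry.
C(23,9) = (23·22·21·20·19·18·17·16·15) / 9! = 296541907200 / 362880 = 817190.

817190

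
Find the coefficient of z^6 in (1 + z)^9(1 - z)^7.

-14

Coefficient of z^6 = Σ_{j} C(9,j)·1^j·C(7,6-j)·(-1)^(6-j) for j from 0 to 6.
= 7 + (-189) + 1260 + (-2940) + 2646 + (-882) + 84 = -14.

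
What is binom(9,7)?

36

C(9,7) = C(9,2) by symmetry.
C(9,2) = (9·8) / 2! = 72 / 2 = 36.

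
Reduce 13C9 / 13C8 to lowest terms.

5/9

C(n,k+1)/C(n,k) = (n−k)/(k+1) = (13−8)/(8+1) = 5/9.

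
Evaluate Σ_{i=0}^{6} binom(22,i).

1 + 22 + 231 + 1540 + 7315 + 26334 + 74613 = 110056.

110056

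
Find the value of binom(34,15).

C(34,15) = (34·33·32·31·30·29·28·27·26·25·24·23·22·21·20) / 15! = 2427001153744527360000 / 1307674368000 = 1855967520.

1855967520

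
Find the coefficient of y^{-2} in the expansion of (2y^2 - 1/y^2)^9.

-2016

General term: C(9,j)·(2y^2)^j·(-1/y^2)^(9-j), with y-exponent 2j − 2(9−j) = 4j − 18.
Set 4j − 18 = -2: j = 4.
C(9,4) = 126; 2^4 = 16; (-1)^5 = -1.
Coefficient = 126 · 16 · (-1) = -2016.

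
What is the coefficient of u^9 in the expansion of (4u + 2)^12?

461373440

The general term is C(12,j)·(4u)^j·(2)^(12-j); the u^9 term has j = 9.
C(12,9) = 220.
Coefficient = C(12,9) · 4^9 · 2^3 = 220 · 262144 · 8 = 461373440.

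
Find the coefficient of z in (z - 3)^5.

405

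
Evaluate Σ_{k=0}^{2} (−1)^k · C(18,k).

136

The partial alternating sum Σ_{k=0}^{2} (−1)^k C(18,k) = (−1)^2 C(17,2) = 136.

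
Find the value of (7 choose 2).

21

C(7,2) = (7·6) / 2! = 42 / 2 = 21.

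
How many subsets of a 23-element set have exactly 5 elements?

Choose the 5 positions: C(23,5) = 33649.

33649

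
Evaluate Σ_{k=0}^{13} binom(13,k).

Setting x = 1 in (1+x)^13 gives Σ C(13,k) = 2^13 = 8192.

8192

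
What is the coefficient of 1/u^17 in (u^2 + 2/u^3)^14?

1025024

General term: C(14,j)·(u^2)^j·(2/u^3)^(14-j), with u-exponent 2j − 3(14−j) = 5j − 42.
Set 5j − 42 = -17: j = 5.
C(14,5) = 2002; 1^5 = 1; 2^9 = 512.
Coefficient = 2002 · 1 · 512 = 1025024.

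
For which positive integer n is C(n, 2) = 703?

38

n(n−1)/2 = 703 ⇒ n(n−1) = 1406. Since 38·37 = 1406, n = 38.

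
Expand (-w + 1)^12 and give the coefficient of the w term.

-12

The general term is C(12,j)·(-w)^j·(1)^(12-j); the w^1 term has j = 1.
C(12,1) = 12.
Coefficient = C(12,1) · (-1)^1 = 12 · (-1) = -12.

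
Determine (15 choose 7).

6435

C(15,7) = (15·14·13·12·11·10·9) / 7! = 32432400 / 5040 = 6435.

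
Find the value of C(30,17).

C(30,17) = C(30,13) by symmetry.
C(30,13) = (30·29·28·27·26·25·24·23·22·21·20·19·18) / 13! = 745747076954880000 / 6227020800 = 119759850.

119759850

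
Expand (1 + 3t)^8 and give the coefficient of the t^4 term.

The general term is C(8,j)·(1)^j·(3t)^(8-j); the t^4 term has j = 4.
C(8,4) = 70.
Coefficient = C(8,4) · 3^4 = 70 · 81 = 5670.

5670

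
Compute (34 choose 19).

1855967520

C(34,19) = C(34,15) by symmetry.
C(34,15) = (34·33·32·31·30·29·28·27·26·25·24·23·22·21·20) / 15! = 2427001153744527360000 / 1307674368000 = 1855967520.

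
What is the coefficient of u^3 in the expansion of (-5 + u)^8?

-175000

The general term is C(8,j)·(-5)^j·(u)^(8-j); the u^3 term has j = 5.
C(8,5) = 56.
Coefficient = C(8,5) · (-5)^5 = 56 · (-3125) = -175000.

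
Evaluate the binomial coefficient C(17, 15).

C(17,15) = C(17,2) by symmetry.
C(17,2) = (17·16) / 2! = 272 / 2 = 136.

136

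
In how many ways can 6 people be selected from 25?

This is C(25,6) = 177100.

177100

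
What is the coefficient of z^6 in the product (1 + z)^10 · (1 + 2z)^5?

24650

Coefficient of z^6 = Σ_{j} C(10,j)·1^j·C(5,6-j)·2^(6-j) for j from 1 to 6.
= 320 + 3600 + 9600 + 8400 + 2520 + 210 = 24650.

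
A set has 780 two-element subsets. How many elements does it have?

40

n(n−1)/2 = 780 ⇒ n(n−1) = 1560. Since 40·39 = 1560, n = 40.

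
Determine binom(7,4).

35

C(7,4) = C(7,3) by symmetry.
C(7,3) = (7·6·5) / 3! = 210 / 6 = 35.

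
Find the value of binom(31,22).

C(31,22) = C(31,9) by symmetry.
C(31,9) = (31·30·29·28·27·26·25·24·23) / 9! = 7315688016000 / 362880 = 20160075.

20160075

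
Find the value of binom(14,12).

C(14,12) = C(14,2) by symmetry.
C(14,2) = (14·13) / 2! = 182 / 2 = 91.

91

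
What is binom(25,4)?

C(25,4) = (25·24·23·22) / 4! = 303600 / 24 = 12650.

12650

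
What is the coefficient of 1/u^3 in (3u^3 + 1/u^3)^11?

112266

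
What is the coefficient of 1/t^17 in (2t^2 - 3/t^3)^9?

-314928

General term: C(9,j)·(2t^2)^j·(-3/t^3)^(9-j), with t-exponent 2j − 3(9−j) = 5j − 27.
Set 5j − 27 = -17: j = 2.
C(9,2) = 36; 2^2 = 4; (-3)^7 = -2187.
Coefficient = 36 · 4 · (-2187) = -314928.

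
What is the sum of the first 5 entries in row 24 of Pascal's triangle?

1 + 24 + 276 + 2024 + 10626 = 12951.

12951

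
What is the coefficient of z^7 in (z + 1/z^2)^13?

78

General term: C(13,j)·(z)^j·(1/z^2)^(13-j), with z-exponent 1j − 2(13−j) = 3j − 26.
Set 3j − 26 = 7: j = 11.
C(13,11) = 78; 1^11 = 1; 1^2 = 1.
Coefficient = 78 · 1 · 1 = 78.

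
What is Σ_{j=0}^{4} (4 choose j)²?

70

Σ C(4,j)² is the coefficient of x^4 in (1+x)^4(1+x)^4 = (1+x)^8, i.e. C(8,4) = 70.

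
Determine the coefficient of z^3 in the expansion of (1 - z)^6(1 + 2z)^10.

Coefficient of z^3 = Σ_{j} C(6,j)·(-1)^j·C(10,3-j)·2^(3-j) for j from 0 to 3.
= 960 + (-1080) + 300 + (-20) = 160.

160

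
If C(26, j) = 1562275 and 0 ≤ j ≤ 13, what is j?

C(26,j) increases on 0 ≤ j ≤ 13. C(26,7) = 657800 and C(26,8) = 1562275, so j = 8.

8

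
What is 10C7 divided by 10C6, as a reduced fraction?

4/7

C(n,k+1)/C(n,k) = (n−k)/(k+1) = (10−6)/(6+1) = 4/7.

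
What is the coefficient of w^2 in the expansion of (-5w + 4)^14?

38168166400

The general term is C(14,j)·(-5w)^j·(4)^(14-j); the w^2 term has j = 2.
C(14,2) = 91.
Coefficient = C(14,2) · (-5)^2 · 4^12 = 91 · 25 · 16777216 = 38168166400.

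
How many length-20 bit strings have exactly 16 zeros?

4845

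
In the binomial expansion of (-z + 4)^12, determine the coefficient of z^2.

69206016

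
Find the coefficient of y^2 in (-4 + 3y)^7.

-193536

The general term is C(7,j)·(-4)^j·(3y)^(7-j); the y^2 term has j = 5.
C(7,5) = 21.
Coefficient = C(7,5) · (-4)^5 · 3^2 = 21 · (-1024) · 9 = -193536.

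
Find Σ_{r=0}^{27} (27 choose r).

134217728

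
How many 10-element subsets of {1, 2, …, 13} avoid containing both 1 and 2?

All 10-subsets: C(13,10) = 286. Those containing both fixed elements: C(11,8) = 165.
286 − 165 = 121.

121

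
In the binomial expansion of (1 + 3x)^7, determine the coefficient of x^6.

5103

The general term is C(7,j)·(1)^j·(3x)^(7-j); the x^6 term has j = 1.
C(7,1) = 7.
Coefficient = C(7,1) · 3^6 = 7 · 729 = 5103.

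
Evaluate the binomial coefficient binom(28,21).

1184040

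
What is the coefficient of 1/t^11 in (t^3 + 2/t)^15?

General term: C(15,j)·(t^3)^j·(2/t)^(15-j), with t-exponent 3j − 1(15−j) = 4j − 15.
Set 4j − 15 = -11: j = 1.
C(15,1) = 15; 1^1 = 1; 2^14 = 16384.
Coefficient = 15 · 1 · 16384 = 245760.

245760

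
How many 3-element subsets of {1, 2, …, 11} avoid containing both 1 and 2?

156

All 3-subsets: C(11,3) = 165. Those containing both fixed elements: C(9,1) = 9.
165 − 9 = 156.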